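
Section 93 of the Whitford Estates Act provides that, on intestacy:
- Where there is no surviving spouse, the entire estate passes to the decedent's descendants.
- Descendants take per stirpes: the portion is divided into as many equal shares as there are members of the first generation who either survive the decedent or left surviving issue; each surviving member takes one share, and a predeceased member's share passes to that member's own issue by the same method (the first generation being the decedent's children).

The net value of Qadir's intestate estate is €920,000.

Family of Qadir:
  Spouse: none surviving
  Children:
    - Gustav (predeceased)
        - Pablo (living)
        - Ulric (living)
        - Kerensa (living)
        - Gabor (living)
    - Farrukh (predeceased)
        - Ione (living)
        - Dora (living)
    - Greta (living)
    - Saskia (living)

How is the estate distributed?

The entire €920,000 passes to the descendants.
That amount (€920,000) is divided into 4 shares of €230,000: Greta and Saskia each take €230,000; Gustav's €230,000 share passes to Gustav's issue; Farrukh's €230,000 share passes to Farrukh's issue.
Gustav's share (€230,000) is divided into 4 shares of €57,500: Pablo, Ulric, Kerensa, and Gabor each take €57,500.
Farrukh's share (€230,000) is divided into 2 shares of €115,000: Ione and Dora each take €115,000.

Pablo: €57,500; Ulric: €57,500; Kerensa: €57,500; Gabor: €57,500; Ione: €115,000; Dora: €115,000; Greta: €230,000; Saskia: €230,000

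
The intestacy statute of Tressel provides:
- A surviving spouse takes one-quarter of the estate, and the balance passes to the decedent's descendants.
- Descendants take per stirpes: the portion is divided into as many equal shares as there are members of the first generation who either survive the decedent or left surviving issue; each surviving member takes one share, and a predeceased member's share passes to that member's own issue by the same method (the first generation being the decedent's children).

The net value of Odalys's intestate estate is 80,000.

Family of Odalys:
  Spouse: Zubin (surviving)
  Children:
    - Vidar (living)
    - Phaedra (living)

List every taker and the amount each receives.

Zubin takes one-quarter of 80,000 = 20,000. The remaining 60,000 passes to the descendants.
The descendants' portion (60,000) is divided into 2 shares of 30,000: Vidar and Phaedra each take 30,000.

Zubin: 20,000; Vidar: 30,000; Phaedra: 30,000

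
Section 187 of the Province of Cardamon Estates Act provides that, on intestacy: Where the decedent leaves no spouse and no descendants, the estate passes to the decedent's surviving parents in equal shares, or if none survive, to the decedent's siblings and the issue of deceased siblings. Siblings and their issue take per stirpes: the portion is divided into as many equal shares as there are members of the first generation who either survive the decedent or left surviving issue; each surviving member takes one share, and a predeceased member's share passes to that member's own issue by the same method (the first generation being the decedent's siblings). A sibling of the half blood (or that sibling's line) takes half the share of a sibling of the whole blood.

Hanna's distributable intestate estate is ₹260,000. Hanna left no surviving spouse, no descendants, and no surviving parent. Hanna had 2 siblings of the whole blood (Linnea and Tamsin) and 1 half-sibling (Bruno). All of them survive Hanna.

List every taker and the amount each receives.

Linnea: ₹104,000; Tamsin: ₹104,000; Bruno: ₹52,000

The entire ₹260,000 passes to the siblings and their issue.
Counting each half-blood sibling's line as half a unit, there are 5/2 units in ₹260,000, so one unit is ₹104,000. Whole-blood lines (Linnea and Tamsin) take ₹104,000 each; half-blood lines (Bruno) take ₹52,000 each.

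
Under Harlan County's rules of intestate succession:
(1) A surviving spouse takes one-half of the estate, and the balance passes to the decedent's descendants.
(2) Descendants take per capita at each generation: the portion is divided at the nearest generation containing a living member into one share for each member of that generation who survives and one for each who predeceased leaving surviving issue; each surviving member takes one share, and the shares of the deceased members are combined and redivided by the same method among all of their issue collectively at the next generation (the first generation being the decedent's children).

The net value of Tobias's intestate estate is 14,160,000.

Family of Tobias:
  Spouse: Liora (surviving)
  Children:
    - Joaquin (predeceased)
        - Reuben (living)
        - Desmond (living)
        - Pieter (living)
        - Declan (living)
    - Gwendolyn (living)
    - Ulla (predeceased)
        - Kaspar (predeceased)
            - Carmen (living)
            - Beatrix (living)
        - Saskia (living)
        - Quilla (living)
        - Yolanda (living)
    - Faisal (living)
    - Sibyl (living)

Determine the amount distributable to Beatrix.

Liora takes one-half of 14,160,000 = 7,080,000. The remaining 7,080,000 passes to the descendants.
The descendants' portion (7,080,000) is divided at the children's generation into 5 shares of 1,416,000. Gwendolyn, Faisal, and Sibyl each take 1,416,000. The 2 shares of the deceased (Joaquin and Ulla) are combined into a pool of 2,832,000.
That pool (2,832,000) is divided at the grandchildren's generation into 8 shares of 354,000. Reuben, Desmond, Pieter, Declan, Saskia, Quilla, and Yolanda each take 354,000. The remaining share for the deceased Kaspar (354,000) is carried to the next generation.
That pool (354,000) is divided at the great-grandchildren's generation equally among Carmen and Beatrix: 177,000 each.

Beatrix receives 177,000.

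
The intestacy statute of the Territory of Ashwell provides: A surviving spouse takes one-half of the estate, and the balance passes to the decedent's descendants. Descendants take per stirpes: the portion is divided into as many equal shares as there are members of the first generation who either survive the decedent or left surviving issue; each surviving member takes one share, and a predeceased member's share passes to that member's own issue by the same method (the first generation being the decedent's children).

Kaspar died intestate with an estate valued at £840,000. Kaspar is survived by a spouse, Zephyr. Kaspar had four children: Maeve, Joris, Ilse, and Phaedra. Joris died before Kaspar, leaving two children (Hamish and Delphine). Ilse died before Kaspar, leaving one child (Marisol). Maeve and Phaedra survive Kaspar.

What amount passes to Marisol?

Marisol receives £105,000.

Zephyr takes one-half of £840,000 = £420,000. The remaining £420,000 passes to the descendants.
The descendants' portion (£420,000) is divided into 4 shares of £105,000: Maeve and Phaedra each take £105,000; Joris's £105,000 share passes to Joris's issue; Ilse's £105,000 share passes to Ilse's issue.
Joris's share (£105,000) is divided into 2 shares of £52,500: Hamish and Delphine each take £52,500.
Ilse's share (£105,000) passes entirely to Marisol.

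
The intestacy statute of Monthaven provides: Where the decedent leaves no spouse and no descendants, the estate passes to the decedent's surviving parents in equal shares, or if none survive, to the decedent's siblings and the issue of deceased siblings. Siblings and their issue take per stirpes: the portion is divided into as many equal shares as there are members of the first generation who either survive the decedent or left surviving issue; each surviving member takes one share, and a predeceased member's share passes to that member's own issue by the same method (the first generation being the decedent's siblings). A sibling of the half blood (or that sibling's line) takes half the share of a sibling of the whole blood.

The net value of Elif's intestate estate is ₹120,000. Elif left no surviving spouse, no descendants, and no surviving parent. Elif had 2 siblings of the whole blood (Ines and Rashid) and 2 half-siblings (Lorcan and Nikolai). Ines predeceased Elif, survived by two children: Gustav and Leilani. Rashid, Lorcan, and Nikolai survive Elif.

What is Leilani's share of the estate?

The entire ₹120,000 passes to the siblings and their issue.
Counting each half-blood sibling's line as half a unit, there are 3 units in ₹120,000, so one unit is ₹40,000. Whole-blood lines (Ines and Rashid) take ₹40,000 each; half-blood lines (Lorcan and Nikolai) take ₹20,000 each.
Ines's share (₹40,000) is divided into 2 shares of ₹20,000: Gustav and Leilani each take ₹20,000.

Leilani receives ₹20,000.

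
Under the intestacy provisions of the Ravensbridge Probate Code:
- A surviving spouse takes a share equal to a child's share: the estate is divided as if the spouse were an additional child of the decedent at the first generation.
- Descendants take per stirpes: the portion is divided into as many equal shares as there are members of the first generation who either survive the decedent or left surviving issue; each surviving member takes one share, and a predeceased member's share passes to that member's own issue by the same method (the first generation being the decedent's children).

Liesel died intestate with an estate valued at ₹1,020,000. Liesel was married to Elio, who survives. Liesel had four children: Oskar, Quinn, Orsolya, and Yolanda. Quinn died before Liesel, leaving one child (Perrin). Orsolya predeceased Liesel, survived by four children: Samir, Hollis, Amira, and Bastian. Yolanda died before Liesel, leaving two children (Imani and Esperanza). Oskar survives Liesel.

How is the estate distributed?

Elio: ₹204,000; Oskar: ₹204,000; Perrin: ₹204,000; Samir: ₹51,000; Hollis: ₹51,000; Amira: ₹51,000; Bastian: ₹51,000; Imani: ₹102,000; Esperanza: ₹102,000

The spouse counts as an additional share at the children's level, so there are 5 primary shares of ₹204,000. Elio takes one such share (₹204,000).
The children's combined portion (₹816,000) is divided into 4 shares of ₹204,000: Oskar takes ₹204,000; Quinn's ₹204,000 share passes to Quinn's issue; Orsolya's ₹204,000 share passes to Orsolya's issue; Yolanda's ₹204,000 share passes to Yolanda's issue.
Quinn's share (₹204,000) passes entirely to Perrin.
Orsolya's share (₹204,000) is divided into 4 shares of ₹51,000: Samir, Hollis, Amira, and Bastian each take ₹51,000.
Yolanda's share (₹204,000) is divided into 2 shares of ₹102,000: Imani and Esperanza each take ₹102,000.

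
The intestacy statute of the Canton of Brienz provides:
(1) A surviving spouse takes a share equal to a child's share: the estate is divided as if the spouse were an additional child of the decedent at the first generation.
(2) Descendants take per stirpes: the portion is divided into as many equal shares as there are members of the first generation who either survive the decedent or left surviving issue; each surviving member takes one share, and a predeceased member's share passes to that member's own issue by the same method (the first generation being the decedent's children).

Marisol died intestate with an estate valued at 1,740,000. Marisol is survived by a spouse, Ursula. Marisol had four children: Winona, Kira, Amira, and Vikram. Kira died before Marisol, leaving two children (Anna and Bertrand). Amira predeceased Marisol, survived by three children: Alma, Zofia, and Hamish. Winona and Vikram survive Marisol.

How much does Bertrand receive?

Bertrand receives 174,000.

The spouse counts as an additional share at the children's level, so there are 5 primary shares of 348,000. Ursula takes one such share (348,000).
The children's combined portion (1,392,000) is divided into 4 shares of 348,000: Winona and Vikram each take 348,000; Kira's 348,000 share passes to Kira's issue; Amira's 348,000 share passes to Amira's issue.
Kira's share (348,000) is divided into 2 shares of 174,000: Anna and Bertrand each take 174,000.
Amira's share (348,000) is divided into 3 shares of 116,000: Alma, Zofia, and Hamish each take 116,000.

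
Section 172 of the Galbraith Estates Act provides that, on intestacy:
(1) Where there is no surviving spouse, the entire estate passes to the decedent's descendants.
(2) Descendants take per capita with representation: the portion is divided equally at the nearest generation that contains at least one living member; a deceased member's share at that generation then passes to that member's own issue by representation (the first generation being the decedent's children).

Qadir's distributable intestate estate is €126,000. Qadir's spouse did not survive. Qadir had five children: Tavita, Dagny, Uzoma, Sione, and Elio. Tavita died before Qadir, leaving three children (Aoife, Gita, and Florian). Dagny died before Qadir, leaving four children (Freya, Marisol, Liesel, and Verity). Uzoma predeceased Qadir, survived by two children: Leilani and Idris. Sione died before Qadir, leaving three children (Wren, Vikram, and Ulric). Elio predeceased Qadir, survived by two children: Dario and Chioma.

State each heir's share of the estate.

Aoife: €9,000; Gita: €9,000; Florian: €9,000; Freya: €9,000; Marisol: €9,000; Liesel: €9,000; Verity: €9,000; Leilani: €9,000; Idris: €9,000; Wren: €9,000; Vikram: €9,000; Ulric: €9,000; Dario: €9,000; Chioma: €9,000

The entire €126,000 passes to the descendants.
No child survives, so the initial division is made at the grandchildren's generation.
That amount (€126,000) is divided into 14 shares of €9,000: Aoife, Gita, Florian, Freya, Marisol, Liesel, Verity, Leilani, Idris, Wren, Vikram, Ulric, Dario, and Chioma each take €9,000.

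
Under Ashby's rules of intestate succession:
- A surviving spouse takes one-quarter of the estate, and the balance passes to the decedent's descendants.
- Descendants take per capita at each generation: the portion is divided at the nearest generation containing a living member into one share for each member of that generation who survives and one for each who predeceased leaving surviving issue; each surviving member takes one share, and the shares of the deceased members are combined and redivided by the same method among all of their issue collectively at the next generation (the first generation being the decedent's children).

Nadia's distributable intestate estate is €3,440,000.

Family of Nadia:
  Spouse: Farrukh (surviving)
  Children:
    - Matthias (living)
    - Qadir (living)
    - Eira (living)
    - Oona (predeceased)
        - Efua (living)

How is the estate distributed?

Farrukh takes one-quarter of €3,440,000 = €860,000. The remaining €2,580,000 passes to the descendants.
The descendants' portion (€2,580,000) is divided at the children's generation into 4 shares of €645,000. Matthias, Qadir, and Eira each take €645,000. The remaining share for the deceased Oona (€645,000) is carried to the next generation.
That pool (€645,000) passes entirely to Efua, the sole taker at the grandchildren's generation.

Farrukh: €860,000; Matthias: €645,000; Qadir: €645,000; Eira: €645,000; Efua: €645,000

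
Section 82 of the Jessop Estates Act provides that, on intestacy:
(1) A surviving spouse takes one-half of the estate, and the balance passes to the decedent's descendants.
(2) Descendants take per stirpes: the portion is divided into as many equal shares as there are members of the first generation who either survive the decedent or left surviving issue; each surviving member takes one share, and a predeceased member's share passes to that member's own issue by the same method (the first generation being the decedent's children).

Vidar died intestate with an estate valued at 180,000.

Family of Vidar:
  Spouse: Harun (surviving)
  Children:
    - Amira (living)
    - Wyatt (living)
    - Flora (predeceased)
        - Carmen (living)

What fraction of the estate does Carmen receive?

Carmen receives 1/6 of the estate.

Harun takes one-half of 180,000 = 90,000. The remaining 90,000 passes to the descendants.
The descendants' portion (90,000) is divided into 3 shares of 30,000: Amira and Wyatt each take 30,000; Flora's 30,000 share passes to Flora's issue.
Flora's share (30,000) passes entirely to Carmen.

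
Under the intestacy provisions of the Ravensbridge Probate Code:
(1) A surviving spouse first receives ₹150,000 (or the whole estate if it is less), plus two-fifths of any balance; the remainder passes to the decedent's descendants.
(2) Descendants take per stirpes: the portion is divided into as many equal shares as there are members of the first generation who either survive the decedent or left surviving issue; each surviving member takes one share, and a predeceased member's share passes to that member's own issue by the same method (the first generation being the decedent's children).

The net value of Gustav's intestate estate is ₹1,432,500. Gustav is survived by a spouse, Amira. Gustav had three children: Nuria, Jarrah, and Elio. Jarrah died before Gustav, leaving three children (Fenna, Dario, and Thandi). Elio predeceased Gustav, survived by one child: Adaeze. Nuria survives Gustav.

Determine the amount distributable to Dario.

Amira first takes ₹150,000, leaving a balance of ₹1,282,500. Amira then takes two-fifths of the balance (₹513,000), for a total of ₹663,000. The remaining ₹769,500 passes to the descendants.
The descendants' portion (₹769,500) is divided into 3 shares of ₹256,500: Nuria takes ₹256,500; Jarrah's ₹256,500 share passes to Jarrah's issue; Elio's ₹256,500 share passes to Elio's issue.
Jarrah's share (₹256,500) is divided into 3 shares of ₹85,500: Fenna, Dario, and Thandi each take ₹85,500.
Elio's share (₹256,500) passes entirely to Adaeze.

Dario receives ₹85,500.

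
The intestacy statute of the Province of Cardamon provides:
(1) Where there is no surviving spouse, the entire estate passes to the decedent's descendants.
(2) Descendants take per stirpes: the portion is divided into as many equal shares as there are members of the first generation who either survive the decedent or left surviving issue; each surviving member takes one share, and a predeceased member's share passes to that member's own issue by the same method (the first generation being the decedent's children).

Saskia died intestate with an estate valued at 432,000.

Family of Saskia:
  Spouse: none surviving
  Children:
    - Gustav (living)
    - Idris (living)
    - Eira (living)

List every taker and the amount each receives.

The entire 432,000 passes to the descendants.
That amount (432,000) is divided into 3 shares of 144,000: Gustav, Idris, and Eira each take 144,000.

Gustav: 144,000; Idris: 144,000; Eira: 144,000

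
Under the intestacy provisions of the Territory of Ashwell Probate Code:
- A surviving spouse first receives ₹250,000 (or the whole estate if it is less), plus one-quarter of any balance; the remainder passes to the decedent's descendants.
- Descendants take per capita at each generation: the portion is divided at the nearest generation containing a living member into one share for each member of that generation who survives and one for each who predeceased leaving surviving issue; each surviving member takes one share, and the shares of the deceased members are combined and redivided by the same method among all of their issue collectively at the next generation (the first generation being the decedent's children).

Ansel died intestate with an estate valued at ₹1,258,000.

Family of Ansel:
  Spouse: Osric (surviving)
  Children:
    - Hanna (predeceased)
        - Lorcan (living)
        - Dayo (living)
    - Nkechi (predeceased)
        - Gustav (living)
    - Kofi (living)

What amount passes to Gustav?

Osric first takes ₹250,000, leaving a balance of ₹1,008,000. Osric then takes one-quarter of the balance (₹252,000), for a total of ₹502,000. The remaining ₹756,000 passes to the descendants.
The descendants' portion (₹756,000) is divided at the children's generation into 3 shares of ₹252,000. Kofi takes ₹252,000. The 2 shares of the deceased (Hanna and Nkechi) are combined into a pool of ₹504,000.
That pool (₹504,000) is divided at the grandchildren's generation equally among Lorcan, Dayo, and Gustav: ₹168,000 each.

Gustav receives ₹168,000.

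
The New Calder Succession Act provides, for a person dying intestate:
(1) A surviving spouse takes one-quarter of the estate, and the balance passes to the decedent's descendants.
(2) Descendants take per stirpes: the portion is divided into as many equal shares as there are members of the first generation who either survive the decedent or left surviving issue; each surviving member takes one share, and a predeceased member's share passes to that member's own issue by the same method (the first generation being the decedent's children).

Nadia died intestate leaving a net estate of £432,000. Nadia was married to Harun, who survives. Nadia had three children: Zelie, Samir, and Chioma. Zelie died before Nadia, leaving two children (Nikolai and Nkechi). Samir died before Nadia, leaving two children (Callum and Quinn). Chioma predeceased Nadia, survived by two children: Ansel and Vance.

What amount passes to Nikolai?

Nikolai receives £54,000.

Harun takes one-quarter of £432,000 = £108,000. The remaining £324,000 passes to the descendants.
The descendants' portion (£324,000) is divided into 3 shares of £108,000: Zelie's £108,000 share passes to Zelie's issue; Samir's £108,000 share passes to Samir's issue; Chioma's £108,000 share passes to Chioma's issue.
Zelie's share (£108,000) is divided into 2 shares of £54,000: Nikolai and Nkechi each take £54,000.
Samir's share (£108,000) is divided into 2 shares of £54,000: Callum and Quinn each take £54,000.
Chioma's share (£108,000) is divided into 2 shares of £54,000: Ansel and Vance each take £54,000.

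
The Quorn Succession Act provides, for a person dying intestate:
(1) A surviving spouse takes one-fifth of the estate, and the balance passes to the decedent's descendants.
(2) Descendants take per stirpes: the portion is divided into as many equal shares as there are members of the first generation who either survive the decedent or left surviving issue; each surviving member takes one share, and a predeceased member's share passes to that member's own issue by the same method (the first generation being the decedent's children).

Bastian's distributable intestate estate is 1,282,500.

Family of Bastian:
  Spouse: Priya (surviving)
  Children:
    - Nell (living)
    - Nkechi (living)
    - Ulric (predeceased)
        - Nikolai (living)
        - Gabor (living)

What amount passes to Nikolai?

Priya takes one-fifth of 1,282,500 = 256,500. The remaining 1,026,000 passes to the descendants.
The descendants' portion (1,026,000) is divided into 3 shares of 342,000: Nell and Nkechi each take 342,000; Ulric's 342,000 share passes to Ulric's issue.
Ulric's share (342,000) is divided into 2 shares of 171,000: Nikolai and Gabor each take 171,000.

Nikolai receives 171,000.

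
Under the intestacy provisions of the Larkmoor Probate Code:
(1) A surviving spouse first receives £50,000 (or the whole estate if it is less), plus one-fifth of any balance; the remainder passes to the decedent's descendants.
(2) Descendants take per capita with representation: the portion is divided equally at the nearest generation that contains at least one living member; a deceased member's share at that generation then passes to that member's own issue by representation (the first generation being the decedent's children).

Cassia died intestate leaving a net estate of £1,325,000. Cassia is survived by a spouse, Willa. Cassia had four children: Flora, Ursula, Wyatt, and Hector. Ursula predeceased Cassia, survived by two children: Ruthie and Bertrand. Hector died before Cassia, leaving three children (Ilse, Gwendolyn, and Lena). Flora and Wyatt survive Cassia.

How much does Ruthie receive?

Ruthie receives £127,500.

Willa first takes £50,000, leaving a balance of £1,275,000. Willa then takes one-fifth of the balance (£255,000), for a total of £305,000. The remaining £1,020,000 passes to the descendants.
The descendants' portion (£1,020,000) is divided into 4 shares of £255,000: Flora and Wyatt each take £255,000; Ursula's £255,000 share passes to Ursula's issue; Hector's £255,000 share passes to Hector's issue.
Ursula's share (£255,000) is divided into 2 shares of £127,500: Ruthie and Bertrand each take £127,500.
Hector's share (£255,000) is divided into 3 shares of £85,000: Ilse, Gwendolyn, and Lena each take £85,000.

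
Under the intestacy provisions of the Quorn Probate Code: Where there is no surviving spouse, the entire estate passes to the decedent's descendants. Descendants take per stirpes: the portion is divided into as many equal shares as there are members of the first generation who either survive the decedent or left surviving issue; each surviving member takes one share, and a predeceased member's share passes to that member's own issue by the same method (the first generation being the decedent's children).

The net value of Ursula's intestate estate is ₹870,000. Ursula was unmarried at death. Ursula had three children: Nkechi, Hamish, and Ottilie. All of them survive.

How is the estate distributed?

The entire ₹870,000 passes to the descendants.
That amount (₹870,000) is divided into 3 shares of ₹290,000: Nkechi, Hamish, and Ottilie each take ₹290,000.

Nkechi: ₹290,000; Hamish: ₹290,000; Ottilie: ₹290,000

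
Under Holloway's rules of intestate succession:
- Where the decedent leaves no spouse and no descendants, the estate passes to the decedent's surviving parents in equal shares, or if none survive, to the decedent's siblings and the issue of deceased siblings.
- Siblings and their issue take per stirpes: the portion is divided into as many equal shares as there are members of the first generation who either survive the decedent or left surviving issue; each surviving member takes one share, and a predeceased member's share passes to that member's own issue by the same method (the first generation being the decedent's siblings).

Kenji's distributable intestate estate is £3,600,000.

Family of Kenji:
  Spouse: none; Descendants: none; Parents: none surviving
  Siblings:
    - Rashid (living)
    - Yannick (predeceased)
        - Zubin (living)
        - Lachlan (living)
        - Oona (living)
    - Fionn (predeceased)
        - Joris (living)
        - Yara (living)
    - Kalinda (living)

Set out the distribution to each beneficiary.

Rashid: £900,000; Zubin: £300,000; Lachlan: £300,000; Oona: £300,000; Joris: £450,000; Yara: £450,000; Kalinda: £900,000

The entire £3,600,000 passes to the siblings and their issue.
That amount (£3,600,000) is divided into 4 shares of £900,000: Rashid and Kalinda each take £900,000; Yannick's £900,000 share passes to Yannick's issue; Fionn's £900,000 share passes to Fionn's issue.
Yannick's share (£900,000) is divided into 3 shares of £300,000: Zubin, Lachlan, and Oona each take £300,000.
Fionn's share (£900,000) is divided into 2 shares of £450,000: Joris and Yara each take £450,000.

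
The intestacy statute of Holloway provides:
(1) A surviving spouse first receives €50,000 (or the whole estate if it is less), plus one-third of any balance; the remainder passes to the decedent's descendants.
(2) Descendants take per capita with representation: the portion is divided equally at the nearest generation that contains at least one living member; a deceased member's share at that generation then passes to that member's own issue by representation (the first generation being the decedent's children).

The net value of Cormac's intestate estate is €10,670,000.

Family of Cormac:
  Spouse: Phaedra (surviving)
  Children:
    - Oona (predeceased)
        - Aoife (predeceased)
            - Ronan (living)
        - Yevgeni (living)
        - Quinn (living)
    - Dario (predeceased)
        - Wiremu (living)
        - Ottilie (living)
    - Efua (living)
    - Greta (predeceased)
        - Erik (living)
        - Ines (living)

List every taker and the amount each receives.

Phaedra first takes €50,000, leaving a balance of €10,620,000. Phaedra then takes one-third of the balance (€3,540,000), for a total of €3,590,000. The remaining €7,080,000 passes to the descendants.
The descendants' portion (€7,080,000) is divided into 4 shares of €1,770,000: Efua takes €1,770,000; Oona's €1,770,000 share passes to Oona's issue; Dario's €1,770,000 share passes to Dario's issue; Greta's €1,770,000 share passes to Greta's issue.
Oona's share (€1,770,000) is divided into 3 shares of €590,000: Yevgeni and Quinn each take €590,000; Aoife's €590,000 share passes to Aoife's issue.
Aoife's share (€590,000) passes entirely to Ronan.
Dario's share (€1,770,000) is divided into 2 shares of €885,000: Wiremu and Ottilie each take €885,000.
Greta's share (€1,770,000) is divided into 2 shares of €885,000: Erik and Ines each take €885,000.

Phaedra: €3,590,000; Ronan: €590,000; Yevgeni: €590,000; Quinn: €590,000; Wiremu: €885,000; Ottilie: €885,000; Efua: €1,770,000; Erik: €885,000; Ines: €885,000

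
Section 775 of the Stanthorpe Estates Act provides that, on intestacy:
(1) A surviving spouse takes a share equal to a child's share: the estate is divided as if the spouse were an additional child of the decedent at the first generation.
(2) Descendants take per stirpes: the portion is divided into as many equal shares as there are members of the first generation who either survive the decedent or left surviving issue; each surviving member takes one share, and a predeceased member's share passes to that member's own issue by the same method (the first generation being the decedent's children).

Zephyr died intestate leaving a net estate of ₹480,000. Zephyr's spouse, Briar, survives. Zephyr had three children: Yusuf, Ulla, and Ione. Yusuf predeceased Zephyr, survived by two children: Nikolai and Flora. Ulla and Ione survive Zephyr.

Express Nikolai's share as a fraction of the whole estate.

Nikolai receives 1/8 of the estate.

The spouse counts as an additional share at the children's level, so there are 4 primary shares of ₹120,000. Briar takes one such share (₹120,000).
The children's combined portion (₹360,000) is divided into 3 shares of ₹120,000: Ulla and Ione each take ₹120,000; Yusuf's ₹120,000 share passes to Yusuf's issue.
Yusuf's share (₹120,000) is divided into 2 shares of ₹60,000: Nikolai and Flora each take ₹60,000.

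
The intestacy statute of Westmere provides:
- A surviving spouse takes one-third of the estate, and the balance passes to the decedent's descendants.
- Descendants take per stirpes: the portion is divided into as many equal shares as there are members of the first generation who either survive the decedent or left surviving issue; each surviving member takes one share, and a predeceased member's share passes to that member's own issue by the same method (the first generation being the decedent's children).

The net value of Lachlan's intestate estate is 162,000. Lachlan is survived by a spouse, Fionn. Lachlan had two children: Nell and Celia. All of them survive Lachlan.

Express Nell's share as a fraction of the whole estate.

Fionn takes one-third of 162,000 = 54,000. The remaining 108,000 passes to the descendants.
The descendants' portion (108,000) is divided into 2 shares of 54,000: Nell and Celia each take 54,000.

Nell receives 1/3 of the estate.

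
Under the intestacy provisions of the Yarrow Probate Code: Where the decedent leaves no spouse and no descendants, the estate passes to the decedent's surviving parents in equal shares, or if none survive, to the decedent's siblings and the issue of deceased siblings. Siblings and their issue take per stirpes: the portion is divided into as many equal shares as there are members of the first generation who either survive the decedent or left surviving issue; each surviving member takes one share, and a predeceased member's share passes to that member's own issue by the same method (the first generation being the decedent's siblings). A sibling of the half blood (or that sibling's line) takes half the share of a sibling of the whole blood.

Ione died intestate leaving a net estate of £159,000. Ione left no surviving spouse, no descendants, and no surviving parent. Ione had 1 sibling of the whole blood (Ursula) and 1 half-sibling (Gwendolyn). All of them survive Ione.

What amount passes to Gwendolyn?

Gwendolyn receives £53,000.

The entire £159,000 passes to the siblings and their issue.
Counting each half-blood sibling's line as half a unit, there are 3/2 units in £159,000, so one unit is £106,000. Whole-blood lines (Ursula) take £106,000 each; half-blood lines (Gwendolyn) take £53,000 each.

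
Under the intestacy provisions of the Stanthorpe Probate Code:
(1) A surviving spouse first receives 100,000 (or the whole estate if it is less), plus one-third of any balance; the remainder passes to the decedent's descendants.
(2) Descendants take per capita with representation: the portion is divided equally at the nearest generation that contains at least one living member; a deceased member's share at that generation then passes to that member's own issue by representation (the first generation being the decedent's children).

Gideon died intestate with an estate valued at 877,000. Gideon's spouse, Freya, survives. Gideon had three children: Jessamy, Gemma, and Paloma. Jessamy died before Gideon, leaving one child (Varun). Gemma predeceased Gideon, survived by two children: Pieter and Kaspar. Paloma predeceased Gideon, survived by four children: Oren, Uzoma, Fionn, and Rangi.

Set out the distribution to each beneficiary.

Freya: 359,000; Varun: 74,000; Pieter: 74,000; Kaspar: 74,000; Oren: 74,000; Uzoma: 74,000; Fionn: 74,000; Rangi: 74,000

Freya first takes 100,000, leaving a balance of 777,000. Freya then takes one-third of the balance (259,000), for a total of 359,000. The remaining 518,000 passes to the descendants.
No child survives, so the initial division is made at the grandchildren's generation.
The descendants' portion (518,000) is divided into 7 shares of 74,000: Varun, Pieter, Kaspar, Oren, Uzoma, Fionn, and Rangi each take 74,000.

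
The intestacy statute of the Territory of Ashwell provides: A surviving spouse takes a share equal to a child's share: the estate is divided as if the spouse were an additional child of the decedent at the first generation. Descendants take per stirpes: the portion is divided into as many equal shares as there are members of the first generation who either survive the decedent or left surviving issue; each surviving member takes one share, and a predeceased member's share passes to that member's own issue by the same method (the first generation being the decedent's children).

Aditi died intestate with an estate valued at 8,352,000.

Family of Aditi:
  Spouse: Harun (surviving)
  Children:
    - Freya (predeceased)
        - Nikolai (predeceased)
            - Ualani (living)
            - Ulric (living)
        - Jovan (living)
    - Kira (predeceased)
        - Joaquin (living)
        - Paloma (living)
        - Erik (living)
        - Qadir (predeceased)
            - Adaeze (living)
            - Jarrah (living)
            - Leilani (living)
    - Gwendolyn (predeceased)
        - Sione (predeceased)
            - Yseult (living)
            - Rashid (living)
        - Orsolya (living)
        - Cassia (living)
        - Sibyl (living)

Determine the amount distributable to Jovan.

Jovan receives 1,044,000.

The spouse counts as an additional share at the children's level, so there are 4 primary shares of 2,088,000. Harun takes one such share (2,088,000).
The children's combined portion (6,264,000) is divided into 3 shares of 2,088,000: Freya's 2,088,000 share passes to Freya's issue; Kira's 2,088,000 share passes to Kira's issue; Gwendolyn's 2,088,000 share passes to Gwendolyn's issue.
Freya's share (2,088,000) is divided into 2 shares of 1,044,000: Jovan takes 1,044,000; Nikolai's 1,044,000 share passes to Nikolai's issue.
Nikolai's share (1,044,000) is divided into 2 shares of 522,000: Ualani and Ulric each take 522,000.
Kira's share (2,088,000) is divided into 4 shares of 522,000: Joaquin, Paloma, and Erik each take 522,000; Qadir's 522,000 share passes to Qadir's issue.
Qadir's share (522,000) is divided into 3 shares of 174,000: Adaeze, Jarrah, and Leilani each take 174,000.
Gwendolyn's share (2,088,000) is divided into 4 shares of 522,000: Orsolya, Cassia, and Sibyl each take 522,000; Sione's 522,000 share passes to Sione's issue.
Sione's share (522,000) is divided into 2 shares of 261,000: Yseult and Rashid each take 261,000.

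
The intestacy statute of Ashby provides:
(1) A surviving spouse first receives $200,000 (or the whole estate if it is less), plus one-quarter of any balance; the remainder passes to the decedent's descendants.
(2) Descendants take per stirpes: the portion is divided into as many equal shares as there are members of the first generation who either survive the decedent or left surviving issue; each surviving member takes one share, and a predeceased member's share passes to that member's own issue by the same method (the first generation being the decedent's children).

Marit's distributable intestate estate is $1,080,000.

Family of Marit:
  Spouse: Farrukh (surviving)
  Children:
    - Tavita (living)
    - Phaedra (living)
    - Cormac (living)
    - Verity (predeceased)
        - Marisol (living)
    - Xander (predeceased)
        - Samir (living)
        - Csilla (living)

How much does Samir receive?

Samir receives $66,000.

Farrukh first takes $200,000, leaving a balance of $880,000. Farrukh then takes one-quarter of the balance ($220,000), for a total of $420,000. The remaining $660,000 passes to the descendants.
The descendants' portion ($660,000) is divided into 5 shares of $132,000: Tavita, Phaedra, and Cormac each take $132,000; Verity's $132,000 share passes to Verity's issue; Xander's $132,000 share passes to Xander's issue.
Verity's share ($132,000) passes entirely to Marisol.
Xander's share ($132,000) is divided into 2 shares of $66,000: Samir and Csilla each take $66,000.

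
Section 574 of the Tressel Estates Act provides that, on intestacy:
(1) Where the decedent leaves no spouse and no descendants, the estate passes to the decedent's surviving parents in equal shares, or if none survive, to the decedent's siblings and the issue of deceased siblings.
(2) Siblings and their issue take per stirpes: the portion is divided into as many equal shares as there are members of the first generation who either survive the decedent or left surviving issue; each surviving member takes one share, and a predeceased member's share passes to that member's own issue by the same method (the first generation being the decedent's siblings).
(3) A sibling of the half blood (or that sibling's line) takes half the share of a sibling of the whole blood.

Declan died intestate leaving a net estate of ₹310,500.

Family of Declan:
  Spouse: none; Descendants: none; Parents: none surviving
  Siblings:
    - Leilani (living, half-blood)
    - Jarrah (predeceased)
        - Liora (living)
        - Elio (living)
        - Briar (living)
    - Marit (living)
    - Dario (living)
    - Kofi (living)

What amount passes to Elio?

Elio receives ₹23,000.

The entire ₹310,500 passes to the siblings and their issue.
Counting each half-blood sibling's line as half a unit, there are 9/2 units in ₹310,500, so one unit is ₹69,000. Whole-blood lines (Jarrah, Marit, Dario, and Kofi) take ₹69,000 each; half-blood lines (Leilani) take ₹34,500 each.
Jarrah's share (₹69,000) is divided into 3 shares of ₹23,000: Liora, Elio, and Briar each take ₹23,000.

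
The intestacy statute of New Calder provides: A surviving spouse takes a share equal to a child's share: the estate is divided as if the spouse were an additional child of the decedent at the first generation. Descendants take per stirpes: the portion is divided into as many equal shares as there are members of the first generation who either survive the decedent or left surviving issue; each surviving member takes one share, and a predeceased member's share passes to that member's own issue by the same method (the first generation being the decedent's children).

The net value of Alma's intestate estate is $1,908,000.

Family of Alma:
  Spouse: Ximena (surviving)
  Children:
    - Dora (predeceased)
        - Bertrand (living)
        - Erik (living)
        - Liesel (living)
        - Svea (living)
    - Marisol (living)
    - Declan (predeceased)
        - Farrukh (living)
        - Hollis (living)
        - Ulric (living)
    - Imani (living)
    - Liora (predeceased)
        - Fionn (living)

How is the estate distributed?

The spouse counts as an additional share at the children's level, so there are 6 primary shares of $318,000. Ximena takes one such share ($318,000).
The children's combined portion ($1,590,000) is divided into 5 shares of $318,000: Marisol and Imani each take $318,000; Dora's $318,000 share passes to Dora's issue; Declan's $318,000 share passes to Declan's issue; Liora's $318,000 share passes to Liora's issue.
Dora's share ($318,000) is divided into 4 shares of $79,500: Bertrand, Erik, Liesel, and Svea each take $79,500.
Declan's share ($318,000) is divided into 3 shares of $106,000: Farrukh, Hollis, and Ulric each take $106,000.
Liora's share ($318,000) passes entirely to Fionn.

Ximena: $318,000; Bertrand: $79,500; Erik: $79,500; Liesel: $79,500; Svea: $79,500; Marisol: $318,000; Farrukh: $106,000; Hollis: $106,000; Ulric: $106,000; Imani: $318,000; Fionn: $318,000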